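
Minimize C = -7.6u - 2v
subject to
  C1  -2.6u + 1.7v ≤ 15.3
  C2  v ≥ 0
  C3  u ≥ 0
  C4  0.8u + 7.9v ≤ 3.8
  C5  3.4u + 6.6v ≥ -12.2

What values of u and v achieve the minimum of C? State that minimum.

u = 4.75, v = 0, minimum C = -36.1

Extreme points and C = -7.6u - 2v:
  (0, 0) → C = 0
  (19/4, 0) → C = -361/10
  (0, 38/79) → C = -76/79

At the optimal vertex, v = 0 and 0.8u + 7.9v = 3.8.
Solving simultaneously gives u = 19/4, v = 0.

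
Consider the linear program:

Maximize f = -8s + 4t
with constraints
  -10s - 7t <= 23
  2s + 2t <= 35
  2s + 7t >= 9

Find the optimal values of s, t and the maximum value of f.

s = -97/2, t = 66, maximum f = 652

Vertices and f = -8s + 4t:
  (-97/2, 66) → f = 652
  (-4, 17/7) → f = 292/7
  (227/10, -26/5) → f = -1012/5

The optimum lies where -10s - 7t = 23 and 2s + 2t = 35.
Solving simultaneously gives s = -97/2, t = 66.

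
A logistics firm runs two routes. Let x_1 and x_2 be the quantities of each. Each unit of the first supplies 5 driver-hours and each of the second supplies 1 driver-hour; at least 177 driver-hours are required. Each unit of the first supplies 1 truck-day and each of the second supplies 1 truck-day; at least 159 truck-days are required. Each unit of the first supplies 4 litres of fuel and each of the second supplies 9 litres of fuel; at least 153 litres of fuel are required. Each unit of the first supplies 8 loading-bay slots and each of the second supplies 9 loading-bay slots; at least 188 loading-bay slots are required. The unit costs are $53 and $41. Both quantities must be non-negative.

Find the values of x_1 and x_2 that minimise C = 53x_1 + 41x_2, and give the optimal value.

Extreme points and C = 53x_1 + 41x_2:
  (0, 177) → C = 7257
  (159, 0) → C = 8427
  (9/2, 309/2) → C = 6573
The feasible region is unbounded (it extends along (0, 1), (1, 0)), but C strictly increases along every unbounded feasible direction, so there is no improving ray and the minimum is attained at a vertex.

x_1 = 9/2, x_2 = 309/2, minimum C = 6573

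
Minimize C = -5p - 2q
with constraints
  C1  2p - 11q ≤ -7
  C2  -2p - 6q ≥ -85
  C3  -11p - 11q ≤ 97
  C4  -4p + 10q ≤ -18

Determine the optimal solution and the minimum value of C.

Corner points and C = -5p - 2q:
  (893/34, 92/17) → C = -4833/34
  (67/6, 8/3) → C = -367/6
  (479/22, 76/11) → C = -2699/22

p = 893/34, q = 92/17, minimum C = -4833/34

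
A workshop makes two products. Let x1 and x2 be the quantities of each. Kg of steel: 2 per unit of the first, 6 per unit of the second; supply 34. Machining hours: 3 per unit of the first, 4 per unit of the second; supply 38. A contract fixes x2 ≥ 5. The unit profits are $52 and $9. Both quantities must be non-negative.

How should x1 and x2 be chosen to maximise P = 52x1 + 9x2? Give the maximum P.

Vertices and P = 52x1 + 9x2:
  (0, 17/3) → P = 51
  (0, 5) → P = 45
  (2, 5) → P = 149

The optimum lies where 2x1 + 6x2 = 34 and x2 = 5.
Solving simultaneously gives x1 = 2, x2 = 5.

x1 = 2, x2 = 5, maximum P = 149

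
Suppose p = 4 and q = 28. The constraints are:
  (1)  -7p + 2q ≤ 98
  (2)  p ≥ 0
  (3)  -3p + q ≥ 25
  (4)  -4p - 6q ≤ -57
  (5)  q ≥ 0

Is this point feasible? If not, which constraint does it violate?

Constraint (3): -3p + q = 16, which is not ≥ 25. All other constraints are satisfied.

not feasible — violates (3)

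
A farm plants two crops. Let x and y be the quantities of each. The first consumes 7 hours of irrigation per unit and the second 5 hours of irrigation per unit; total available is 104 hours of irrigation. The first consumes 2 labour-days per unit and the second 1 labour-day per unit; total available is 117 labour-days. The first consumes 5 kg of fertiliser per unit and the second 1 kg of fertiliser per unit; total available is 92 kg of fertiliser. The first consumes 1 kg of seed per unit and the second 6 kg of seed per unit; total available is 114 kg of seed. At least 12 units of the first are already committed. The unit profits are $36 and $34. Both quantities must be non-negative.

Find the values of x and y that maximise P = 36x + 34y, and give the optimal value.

x = 12, y = 4, maximum P = 568

Feasible corners and P = 36x + 34y:
  (104/7, 0) → P = 3744/7
  (12, 0) → P = 432
  (12, 4) → P = 568

The binding constraints are 7x + 5y = 104 and x = 12.
Solving simultaneously gives x = 12, y = 4.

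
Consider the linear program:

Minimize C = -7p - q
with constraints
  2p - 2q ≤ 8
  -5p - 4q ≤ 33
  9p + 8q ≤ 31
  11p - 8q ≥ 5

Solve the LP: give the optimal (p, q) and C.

p = 63/17, q = -5/17, minimum C = -436/17

The binding constraints are 2p - 2q = 8 and 9p + 8q = 31.
Solving simultaneously gives p = 63/17, q = -5/17.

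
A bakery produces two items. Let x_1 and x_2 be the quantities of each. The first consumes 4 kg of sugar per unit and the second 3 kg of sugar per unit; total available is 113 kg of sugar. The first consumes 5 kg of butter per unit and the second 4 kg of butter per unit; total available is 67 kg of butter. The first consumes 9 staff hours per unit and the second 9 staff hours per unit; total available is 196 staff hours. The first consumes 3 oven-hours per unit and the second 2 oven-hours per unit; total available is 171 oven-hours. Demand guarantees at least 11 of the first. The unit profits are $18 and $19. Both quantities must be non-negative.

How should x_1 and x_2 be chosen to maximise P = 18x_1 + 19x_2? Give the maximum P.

Corner points and P = 18x_1 + 19x_2:
  (67/5, 0) → P = 1206/5
  (11, 0) → P = 198
  (11, 3) → P = 255

x_1 = 11, x_2 = 3, maximum P = 255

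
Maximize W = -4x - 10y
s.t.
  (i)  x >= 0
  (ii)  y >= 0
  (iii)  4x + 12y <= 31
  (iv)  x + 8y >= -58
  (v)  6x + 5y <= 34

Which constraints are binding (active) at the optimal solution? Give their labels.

Feasible corners and W = -4x - 10y:
  (0, 0) → W = 0
  (0, 31/12) → W = -155/6
  (17/3, 0) → W = -68/3
  (253/52, 25/26) → W = -378/13

The maximum is at (0, 0). Substituting into each constraint, equality holds for (i) and (ii); the remaining constraints have slack.

(i) and (ii)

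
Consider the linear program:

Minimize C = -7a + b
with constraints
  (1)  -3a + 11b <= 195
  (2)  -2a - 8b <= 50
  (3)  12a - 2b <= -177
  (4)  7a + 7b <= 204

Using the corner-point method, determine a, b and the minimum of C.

The binding constraints are -3a + 11b = 195 and 12a - 2b = -177.
Solving simultaneously gives a = -173/14, b = 201/14.

a = -173/14, b = 201/14, minimum C = 706/7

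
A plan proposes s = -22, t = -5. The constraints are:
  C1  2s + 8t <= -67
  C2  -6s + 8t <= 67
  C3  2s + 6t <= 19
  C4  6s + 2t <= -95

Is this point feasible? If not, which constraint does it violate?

Constraint C2: -6s + 8t = 92, which is not ≤ 67. All other constraints are satisfied.

not feasible — violates C2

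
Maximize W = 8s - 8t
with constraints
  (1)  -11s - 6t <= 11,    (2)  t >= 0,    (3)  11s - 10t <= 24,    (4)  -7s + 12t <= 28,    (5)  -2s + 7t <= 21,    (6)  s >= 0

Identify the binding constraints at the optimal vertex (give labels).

(2) and (3)

Feasible corners and W = 8s - 8t:
  (24/11, 0) → W = 192/11
  (0, 0) → W = 0
  (126/19, 93/19) → W = 264/19
  (56/25, 91/25) → W = -56/5
  (0, 7/3) → W = -56/3

The maximum is at (24/11, 0). Substituting into each constraint, equality holds for (2) and (3); the remaining constraints have slack.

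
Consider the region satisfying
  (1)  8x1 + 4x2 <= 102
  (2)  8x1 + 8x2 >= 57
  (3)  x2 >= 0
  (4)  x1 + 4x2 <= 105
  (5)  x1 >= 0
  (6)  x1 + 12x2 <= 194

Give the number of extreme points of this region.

Intersecting each pair of boundary lines and keeping only the points that satisfy every inequality leaves:
  (51/4, 0)
  (112/23, 725/46)
  (57/8, 0)
  (0, 57/8)
  (0, 97/6)

5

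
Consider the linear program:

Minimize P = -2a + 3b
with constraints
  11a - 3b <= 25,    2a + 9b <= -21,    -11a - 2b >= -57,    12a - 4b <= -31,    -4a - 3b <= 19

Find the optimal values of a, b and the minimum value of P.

Extreme points and P = -2a + 3b:
  (-363/116, -95/58) → P = 39/29
  (-18/5, -23/15) → P = 13/5
  (-13/4, -2) → P = 1/2

The optimum lies where 12a - 4b = -31 and -4a - 3b = 19.
Solving simultaneously gives a = -13/4, b = -2.

a = -13/4, b = -2, minimum P = 1/2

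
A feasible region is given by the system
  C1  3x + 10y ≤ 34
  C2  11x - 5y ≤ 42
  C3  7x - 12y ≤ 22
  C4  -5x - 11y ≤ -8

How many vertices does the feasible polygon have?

Intersecting each pair of boundary lines and keeping only the points that satisfy every inequality leaves:
  (118/25, 248/125)
  (-294/17, 146/17)
  (394/97, 52/97)
  (338/137, -54/137)

4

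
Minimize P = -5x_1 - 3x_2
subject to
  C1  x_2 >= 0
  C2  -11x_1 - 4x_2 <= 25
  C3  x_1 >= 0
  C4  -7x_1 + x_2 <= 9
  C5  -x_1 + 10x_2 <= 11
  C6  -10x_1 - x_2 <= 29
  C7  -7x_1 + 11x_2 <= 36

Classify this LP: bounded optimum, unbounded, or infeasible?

From the feasible point (0, 0), moving in the direction (10, 1) keeps every constraint satisfied while P decreases without bound.

unbounded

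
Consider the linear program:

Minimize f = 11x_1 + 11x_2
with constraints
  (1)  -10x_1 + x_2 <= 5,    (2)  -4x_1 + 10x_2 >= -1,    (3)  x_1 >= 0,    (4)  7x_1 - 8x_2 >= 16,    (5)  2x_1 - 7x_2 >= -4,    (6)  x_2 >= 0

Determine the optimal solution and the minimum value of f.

Corner points and f = 11x_1 + 11x_2:
  (4, 3/2) → f = 121/2
  (47/8, 9/4) → f = 715/8
  (48/11, 20/11) → f = 68

At the optimal vertex, -4x_1 + 10x_2 = -1 and 7x_1 - 8x_2 = 16.
Solving simultaneously gives x_1 = 4, x_2 = 3/2.

x_1 = 4, x_2 = 3/2, minimum f = 121/2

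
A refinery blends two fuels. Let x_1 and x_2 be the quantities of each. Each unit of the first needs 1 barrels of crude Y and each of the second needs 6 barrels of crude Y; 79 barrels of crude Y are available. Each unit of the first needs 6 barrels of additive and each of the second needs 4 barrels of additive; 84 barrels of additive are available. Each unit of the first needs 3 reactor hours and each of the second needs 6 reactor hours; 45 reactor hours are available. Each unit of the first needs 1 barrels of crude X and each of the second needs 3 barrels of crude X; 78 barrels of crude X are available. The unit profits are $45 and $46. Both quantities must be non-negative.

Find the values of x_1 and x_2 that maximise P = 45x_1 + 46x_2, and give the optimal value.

Feasible corners and P = 45x_1 + 46x_2:
  (0, 0) → P = 0
  (0, 15/2) → P = 345
  (14, 0) → P = 630
  (27/2, 3/4) → P = 642

The optimum lies where 6x_1 + 4x_2 = 84 and 3x_1 + 6x_2 = 45.
Solving simultaneously gives x_1 = 27/2, x_2 = 3/4.

x_1 = 27/2, x_2 = 3/4, maximum P = 642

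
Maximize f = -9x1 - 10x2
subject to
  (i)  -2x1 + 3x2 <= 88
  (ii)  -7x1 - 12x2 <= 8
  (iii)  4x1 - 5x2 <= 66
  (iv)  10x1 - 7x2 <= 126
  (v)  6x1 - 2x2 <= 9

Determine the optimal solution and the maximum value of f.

x1 = -24, x2 = 40/3, maximum f = 248/3

Extreme points and f = -9x1 - 10x2:
  (-24, 40/3) → f = 248/3
  (29/2, 39) → f = -1041/2
  (46/43, -111/86) → f = 141/43

The optimum lies where -2x1 + 3x2 = 88 and -7x1 - 12x2 = 8.
Solving simultaneously gives x1 = -24, x2 = 40/3.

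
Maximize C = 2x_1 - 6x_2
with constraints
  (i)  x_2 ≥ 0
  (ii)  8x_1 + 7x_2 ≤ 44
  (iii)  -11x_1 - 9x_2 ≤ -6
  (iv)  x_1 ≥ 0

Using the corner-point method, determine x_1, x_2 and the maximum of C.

x_1 = 11/2, x_2 = 0, maximum C = 11

Vertices and C = 2x_1 - 6x_2:
  (11/2, 0) → C = 11
  (6/11, 0) → C = 12/11
  (0, 44/7) → C = -264/7
  (0, 2/3) → C = -4

The optimum lies where x_2 = 0 and 8x_1 + 7x_2 = 44.
Solving simultaneously gives x_1 = 11/2, x_2 = 0.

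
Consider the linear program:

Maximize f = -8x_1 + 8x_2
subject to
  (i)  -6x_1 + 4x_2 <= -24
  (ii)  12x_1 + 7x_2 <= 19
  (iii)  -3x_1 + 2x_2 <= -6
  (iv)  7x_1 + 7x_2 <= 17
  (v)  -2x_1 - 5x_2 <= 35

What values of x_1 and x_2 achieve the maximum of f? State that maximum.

x_1 = 122/45, x_2 = -29/15, maximum f = -1672/45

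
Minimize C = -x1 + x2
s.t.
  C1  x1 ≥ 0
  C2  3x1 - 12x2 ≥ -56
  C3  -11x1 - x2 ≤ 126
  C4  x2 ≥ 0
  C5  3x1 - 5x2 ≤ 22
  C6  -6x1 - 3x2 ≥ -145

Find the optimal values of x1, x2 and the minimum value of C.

Extreme points and C = -x1 + x2:
  (0, 14/3) → C = 14/3
  (0, 0) → C = 0
  (524/27, 257/27) → C = -89/9
  (22/3, 0) → C = -22/3
  (791/39, 101/13) → C = -488/39

The binding constraints are 3x1 - 5x2 = 22 and -6x1 - 3x2 = -145.
Solving simultaneously gives x1 = 791/39, x2 = 101/13.

x1 = 791/39, x2 = 101/13, minimum C = -488/39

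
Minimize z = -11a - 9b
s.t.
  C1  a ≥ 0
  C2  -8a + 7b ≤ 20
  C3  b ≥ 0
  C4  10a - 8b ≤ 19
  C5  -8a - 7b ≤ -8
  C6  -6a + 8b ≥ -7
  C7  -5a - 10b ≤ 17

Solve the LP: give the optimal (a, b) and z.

Corner points and z = -11a - 9b:
  (0, 20/7) → z = -180/7
  (0, 8/7) → z = -72/7
  (293/6, 176/3) → z = -6391/6
  (1, 0) → z = -11
  (7/6, 0) → z = -77/6
  (3, 11/8) → z = -363/8

At the optimal vertex, -8a + 7b = 20 and 10a - 8b = 19.
Solving simultaneously gives a = 293/6, b = 176/3.

a = 293/6, b = 176/3, minimum z = -6391/6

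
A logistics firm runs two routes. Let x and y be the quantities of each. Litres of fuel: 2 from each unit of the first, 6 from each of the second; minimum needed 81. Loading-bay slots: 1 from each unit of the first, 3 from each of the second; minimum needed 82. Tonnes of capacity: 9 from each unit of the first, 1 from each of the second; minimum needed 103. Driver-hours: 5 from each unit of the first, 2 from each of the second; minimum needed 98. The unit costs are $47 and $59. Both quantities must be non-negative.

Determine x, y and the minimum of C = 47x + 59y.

The feasible region is unbounded (it extends along (0, 1), (1, 0)), but C strictly increases along every unbounded feasible direction, so there is no improving ray and the minimum is attained at a vertex.

At the optimal vertex, x + 3y = 82 and 5x + 2y = 98.
Solving simultaneously gives x = 10, y = 24.

x = 10, y = 24, minimum C = 1886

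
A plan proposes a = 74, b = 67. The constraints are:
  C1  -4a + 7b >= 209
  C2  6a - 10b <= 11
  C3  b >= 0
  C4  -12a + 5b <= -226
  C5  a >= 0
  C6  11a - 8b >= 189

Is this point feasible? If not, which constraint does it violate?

not feasible — violates C1

Constraint C1: -4a + 7b = 173, which is not ≥ 209. All other constraints are satisfied.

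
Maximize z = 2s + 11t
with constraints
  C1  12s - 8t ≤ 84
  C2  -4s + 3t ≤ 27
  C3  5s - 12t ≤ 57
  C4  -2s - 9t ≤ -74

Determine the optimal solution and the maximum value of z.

Vertices and z = 2s + 11t:
  (117, 165) → z = 2049
  (337/31, 180/31) → z = 2654/31
  (-1/2, 25/3) → z = 272/3

s = 117, t = 165, maximum z = 2049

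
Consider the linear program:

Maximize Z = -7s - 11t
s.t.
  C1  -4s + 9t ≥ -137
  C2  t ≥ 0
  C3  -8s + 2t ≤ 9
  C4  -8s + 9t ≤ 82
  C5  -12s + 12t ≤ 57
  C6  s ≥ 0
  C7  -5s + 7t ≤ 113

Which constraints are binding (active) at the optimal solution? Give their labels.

C2 and C6

Corner points and Z = -7s - 11t:
  (137/4, 0) → Z = -959/4
  (0, 0) → Z = 0
  (1/12, 29/6) → Z = -215/4
  (0, 9/2) → Z = -99/2
  (157/4, 44) → Z = -3035/4
  (443/11, 494/11) → Z = -8535/11
The feasible region is unbounded (it extends along (9, 4), (7, 5)), but Z strictly decreases along every unbounded feasible direction, so there is no improving ray and the maximum is attained at a vertex.

The maximum is at (0, 0). Substituting into each constraint, equality holds for C2 and C6; the remaining constraints have slack.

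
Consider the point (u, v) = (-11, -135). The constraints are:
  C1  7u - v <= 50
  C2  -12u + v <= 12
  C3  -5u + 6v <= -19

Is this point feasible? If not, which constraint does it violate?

not feasible — violates C1

Constraint C1: 7u - v = 58, which is not ≤ 50. All other constraints are satisfied.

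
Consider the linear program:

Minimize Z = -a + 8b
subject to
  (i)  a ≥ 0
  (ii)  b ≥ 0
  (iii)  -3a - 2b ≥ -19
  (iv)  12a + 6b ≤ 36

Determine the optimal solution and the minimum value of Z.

Corner points and Z = -a + 8b:
  (0, 0) → Z = 0
  (0, 6) → Z = 48
  (3, 0) → Z = -3

a = 3, b = 0, minimum Z = -3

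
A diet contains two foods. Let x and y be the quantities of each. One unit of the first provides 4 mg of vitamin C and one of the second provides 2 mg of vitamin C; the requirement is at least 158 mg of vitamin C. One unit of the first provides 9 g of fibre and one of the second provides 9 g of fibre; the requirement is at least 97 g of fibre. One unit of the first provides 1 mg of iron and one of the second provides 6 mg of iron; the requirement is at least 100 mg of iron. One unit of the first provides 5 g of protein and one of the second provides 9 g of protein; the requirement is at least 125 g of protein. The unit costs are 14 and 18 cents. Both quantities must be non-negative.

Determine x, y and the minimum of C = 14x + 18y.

x = 34, y = 11, minimum C = 674

Vertices and C = 14x + 18y:
  (0, 79) → C = 1422
  (100, 0) → C = 1400
  (34, 11) → C = 674
The feasible region is unbounded (it extends along (0, 1), (1, 0)), but C strictly increases along every unbounded feasible direction, so there is no improving ray and the minimum is attained at a vertex.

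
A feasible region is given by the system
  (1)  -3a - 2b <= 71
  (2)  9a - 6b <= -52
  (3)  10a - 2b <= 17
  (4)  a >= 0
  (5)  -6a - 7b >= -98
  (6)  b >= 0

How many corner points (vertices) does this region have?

Pairwise boundary intersections that survive every other constraint:
  (0, 26/3)
  (224/99, 398/33)
  (0, 14)

3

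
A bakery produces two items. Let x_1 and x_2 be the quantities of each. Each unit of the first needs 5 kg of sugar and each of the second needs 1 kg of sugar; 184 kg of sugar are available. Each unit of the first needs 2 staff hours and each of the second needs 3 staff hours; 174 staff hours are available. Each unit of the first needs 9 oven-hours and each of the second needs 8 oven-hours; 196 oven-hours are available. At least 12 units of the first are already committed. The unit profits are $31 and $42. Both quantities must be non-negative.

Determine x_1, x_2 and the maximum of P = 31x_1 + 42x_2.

x_1 = 12, x_2 = 11, maximum P = 834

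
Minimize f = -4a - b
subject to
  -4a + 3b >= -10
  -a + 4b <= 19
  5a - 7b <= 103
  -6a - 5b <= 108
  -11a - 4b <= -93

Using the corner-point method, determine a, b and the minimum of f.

Corner points and f = -4a - b:
  (97/13, 86/13) → f = -474/13
  (319/49, 262/49) → f = -1538/49
  (37/6, 151/24) → f = -743/24

At the optimal vertex, -4a + 3b = -10 and -a + 4b = 19.
Solving simultaneously gives a = 97/13, b = 86/13.

a = 97/13, b = 86/13, minimum f = -474/13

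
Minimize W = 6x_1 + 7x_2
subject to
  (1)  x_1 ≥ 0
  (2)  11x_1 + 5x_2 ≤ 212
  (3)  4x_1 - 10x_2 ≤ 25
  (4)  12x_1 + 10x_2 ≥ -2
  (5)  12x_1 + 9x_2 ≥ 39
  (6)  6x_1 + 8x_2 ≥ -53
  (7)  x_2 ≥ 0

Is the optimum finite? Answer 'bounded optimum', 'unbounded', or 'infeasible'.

Feasible corners and W = 6x_1 + 7x_2:
  (0, 212/5) → W = 1484/5
  (0, 13/3) → W = 91/3
  (449/26, 573/130) → W = 17481/130
  (25/4, 0) → W = 75/2
  (13/4, 0) → W = 39/2
The feasible region has finitely many vertices and no improving ray; the minimum is 39/2 at (13/4, 0).

bounded optimum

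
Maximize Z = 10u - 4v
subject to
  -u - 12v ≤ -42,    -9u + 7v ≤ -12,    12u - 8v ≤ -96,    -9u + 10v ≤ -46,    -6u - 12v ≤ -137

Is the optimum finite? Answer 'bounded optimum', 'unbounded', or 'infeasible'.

infeasible

The boundaries -u - 12v = -42 and -6u - 12v = -137 meet at (19, 23/12), but that point violates 12u - 8v ≤ -96. Every candidate vertex is excluded by some other constraint, so the feasible region is empty.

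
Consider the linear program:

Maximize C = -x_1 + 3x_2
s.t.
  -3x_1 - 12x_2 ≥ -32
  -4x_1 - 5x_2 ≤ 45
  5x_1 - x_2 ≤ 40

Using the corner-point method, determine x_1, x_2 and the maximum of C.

x_1 = -700/33, x_2 = 263/33, maximum C = 1489/33

Vertices and C = -x_1 + 3x_2:
  (-700/33, 263/33) → C = 1489/33
  (512/63, 40/63) → C = -56/9
  (155/29, -385/29) → C = -1310/29

The optimum lies where -3x_1 - 12x_2 = -32 and -4x_1 - 5x_2 = 45.
Solving simultaneously gives x_1 = -700/33, x_2 = 263/33.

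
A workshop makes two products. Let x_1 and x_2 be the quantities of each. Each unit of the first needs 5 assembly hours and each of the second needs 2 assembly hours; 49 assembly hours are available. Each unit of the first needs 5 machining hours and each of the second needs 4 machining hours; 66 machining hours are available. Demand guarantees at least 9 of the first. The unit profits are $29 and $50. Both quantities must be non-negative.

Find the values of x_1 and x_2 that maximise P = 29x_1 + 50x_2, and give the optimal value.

Vertices and P = 29x_1 + 50x_2:
  (49/5, 0) → P = 1421/5
  (9, 0) → P = 261
  (9, 2) → P = 361

The binding constraints are 5x_1 + 2x_2 = 49 and x_1 = 9.
Solving simultaneously gives x_1 = 9, x_2 = 2.

x_1 = 9, x_2 = 2, maximum P = 361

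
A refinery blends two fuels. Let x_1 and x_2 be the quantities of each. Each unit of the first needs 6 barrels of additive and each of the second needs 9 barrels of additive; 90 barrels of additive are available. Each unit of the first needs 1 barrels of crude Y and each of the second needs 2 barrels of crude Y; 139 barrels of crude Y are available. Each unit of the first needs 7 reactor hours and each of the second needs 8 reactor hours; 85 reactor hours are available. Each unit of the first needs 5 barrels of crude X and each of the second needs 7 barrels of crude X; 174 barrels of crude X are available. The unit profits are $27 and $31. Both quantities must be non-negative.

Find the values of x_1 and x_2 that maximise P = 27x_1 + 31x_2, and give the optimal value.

Extreme points and P = 27x_1 + 31x_2:
  (0, 0) → P = 0
  (0, 10) → P = 310
  (85/7, 0) → P = 2295/7
  (3, 8) → P = 329

The binding constraints are 6x_1 + 9x_2 = 90 and 7x_1 + 8x_2 = 85.
Solving simultaneously gives x_1 = 3, x_2 = 8.

x_1 = 3, x_2 = 8, maximum P = 329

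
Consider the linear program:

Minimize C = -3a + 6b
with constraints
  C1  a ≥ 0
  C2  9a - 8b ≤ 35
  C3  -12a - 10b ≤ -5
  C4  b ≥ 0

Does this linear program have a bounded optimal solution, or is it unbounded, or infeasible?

bounded optimum

Corner points and C = -3a + 6b:
  (0, 1/2) → C = 3
  (35/9, 0) → C = -35/3
  (5/12, 0) → C = -5/4
The feasible region has finitely many vertices and no improving ray; the minimum is -35/3 at (35/9, 0).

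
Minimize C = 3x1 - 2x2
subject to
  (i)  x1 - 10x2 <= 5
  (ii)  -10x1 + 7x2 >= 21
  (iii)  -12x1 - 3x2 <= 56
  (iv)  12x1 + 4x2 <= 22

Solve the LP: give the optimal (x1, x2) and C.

x1 = -145/6, x2 = 78, minimum C = -457/2

Extreme points and C = 3x1 - 2x2:
  (-245/93, -71/93) → C = -593/93
  (-545/123, -116/123) → C = -1403/123
  (35/62, 118/31) → C = -367/62
  (-145/6, 78) → C = -457/2

The optimum lies where -12x1 - 3x2 = 56 and 12x1 + 4x2 = 22.
Solving simultaneously gives x1 = -145/6, x2 = 78.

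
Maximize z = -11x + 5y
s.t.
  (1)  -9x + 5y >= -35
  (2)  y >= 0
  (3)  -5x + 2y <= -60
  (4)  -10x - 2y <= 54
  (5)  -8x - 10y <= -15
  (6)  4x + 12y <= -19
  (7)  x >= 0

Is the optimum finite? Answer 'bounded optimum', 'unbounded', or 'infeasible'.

infeasible

The boundaries -9x + 5y = -35 and -5x + 2y = -60 meet at (230/7, 365/7), but that point violates 4x + 12y ≤ -19. Every candidate vertex is excluded by some other constraint, so the feasible region is empty.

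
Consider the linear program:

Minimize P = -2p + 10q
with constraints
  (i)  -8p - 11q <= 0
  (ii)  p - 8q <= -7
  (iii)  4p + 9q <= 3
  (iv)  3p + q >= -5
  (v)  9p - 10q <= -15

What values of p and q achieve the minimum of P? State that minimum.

p = -39/41, q = 31/41, minimum P = 388/41

Corner points and P = -2p + 10q:
  (-77/75, 56/75) → P = 238/25
  (-33/28, 6/7) → P = 153/14
  (-39/41, 31/41) → P = 388/41

At the optimal vertex, p - 8q = -7 and 4p + 9q = 3.
Solving simultaneously gives p = -39/41, q = 31/41.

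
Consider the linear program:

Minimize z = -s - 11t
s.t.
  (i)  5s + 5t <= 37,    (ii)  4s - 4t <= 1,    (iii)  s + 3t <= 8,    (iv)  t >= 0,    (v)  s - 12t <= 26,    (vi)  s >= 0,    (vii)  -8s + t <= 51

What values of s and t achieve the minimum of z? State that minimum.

Extreme points and z = -s - 11t:
  (35/16, 31/16) → z = -47/2
  (1/4, 0) → z = -1/4
  (0, 8/3) → z = -88/3
  (0, 0) → z = 0

s = 0, t = 8/3, minimum z = -88/3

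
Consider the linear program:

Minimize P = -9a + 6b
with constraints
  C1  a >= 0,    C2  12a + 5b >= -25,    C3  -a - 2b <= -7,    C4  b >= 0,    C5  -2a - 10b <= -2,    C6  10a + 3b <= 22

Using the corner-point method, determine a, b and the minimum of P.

Extreme points and P = -9a + 6b:
  (0, 7/2) → P = 21
  (0, 22/3) → P = 44
  (23/17, 48/17) → P = 81/17

The binding constraints are -a - 2b = -7 and 10a + 3b = 22.
Solving simultaneously gives a = 23/17, b = 48/17.

a = 23/17, b = 48/17, minimum P = 81/17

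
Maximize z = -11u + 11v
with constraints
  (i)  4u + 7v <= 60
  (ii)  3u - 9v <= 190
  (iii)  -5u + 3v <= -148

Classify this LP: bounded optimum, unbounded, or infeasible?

bounded optimum

Vertices and z = -11u + 11v:
  (1870/57, -580/57) → z = -26950/57
  (1216/47, -292/47) → z = -16588/47
  (127/6, -253/18) → z = -3487/9
The feasible region has finitely many vertices and no improving ray; the maximum is -16588/47 at (1216/47, -292/47).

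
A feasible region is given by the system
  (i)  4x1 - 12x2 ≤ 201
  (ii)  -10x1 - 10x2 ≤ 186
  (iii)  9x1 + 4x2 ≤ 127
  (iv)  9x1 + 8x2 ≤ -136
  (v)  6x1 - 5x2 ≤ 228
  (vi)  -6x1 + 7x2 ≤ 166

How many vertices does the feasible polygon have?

Of the 15 pairwise boundary intersections, those satisfying every inequality are:
  (-111/80, -1377/80)
  (-6/35, -2353/140)
  (-1481/65, 272/65)
  (-760/37, 226/37)

4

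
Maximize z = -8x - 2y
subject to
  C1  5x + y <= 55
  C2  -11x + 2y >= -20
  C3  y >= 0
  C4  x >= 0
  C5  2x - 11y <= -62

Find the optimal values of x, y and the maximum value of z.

Feasible corners and z = -8x - 2y:
  (130/21, 505/21) → z = -2050/21
  (0, 55) → z = -110
  (344/117, 722/117) → z = -4196/117
  (0, 62/11) → z = -124/11

The binding constraints are x = 0 and 2x - 11y = -62.
Solving simultaneously gives x = 0, y = 62/11.

x = 0, y = 62/11, maximum z = -124/11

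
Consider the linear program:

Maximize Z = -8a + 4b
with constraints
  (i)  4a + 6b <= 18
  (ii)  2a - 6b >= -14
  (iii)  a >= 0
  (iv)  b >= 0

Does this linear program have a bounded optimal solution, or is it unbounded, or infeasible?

Corner points and Z = -8a + 4b:
  (2/3, 23/9) → Z = 44/9
  (9/2, 0) → Z = -36
  (0, 7/3) → Z = 28/3
  (0, 0) → Z = 0
The feasible region has finitely many vertices and no improving ray; the maximum is 28/3 at (0, 7/3).

bounded optimum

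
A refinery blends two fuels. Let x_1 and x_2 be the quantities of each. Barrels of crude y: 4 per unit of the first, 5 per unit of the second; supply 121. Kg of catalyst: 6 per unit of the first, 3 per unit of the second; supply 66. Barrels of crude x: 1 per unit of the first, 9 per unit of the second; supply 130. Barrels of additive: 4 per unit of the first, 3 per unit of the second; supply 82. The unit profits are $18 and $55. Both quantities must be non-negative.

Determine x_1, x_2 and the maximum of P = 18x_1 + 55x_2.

x_1 = 4, x_2 = 14, maximum P = 842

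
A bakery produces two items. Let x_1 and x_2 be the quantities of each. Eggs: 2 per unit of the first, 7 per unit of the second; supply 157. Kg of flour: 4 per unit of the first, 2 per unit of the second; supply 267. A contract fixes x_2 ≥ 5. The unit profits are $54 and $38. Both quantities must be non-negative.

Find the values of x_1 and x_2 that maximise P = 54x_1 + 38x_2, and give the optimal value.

x_1 = 61, x_2 = 5, maximum P = 3484

Extreme points and P = 54x_1 + 38x_2:
  (0, 157/7) → P = 5966/7
  (0, 5) → P = 190
  (61, 5) → P = 3484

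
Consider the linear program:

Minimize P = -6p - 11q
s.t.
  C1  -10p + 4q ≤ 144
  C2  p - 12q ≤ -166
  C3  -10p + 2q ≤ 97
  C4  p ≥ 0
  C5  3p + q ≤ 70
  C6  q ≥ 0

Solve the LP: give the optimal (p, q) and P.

Feasible corners and P = -6p - 11q:
  (0, 36) → P = -396
  (68/11, 566/11) → P = -6634/11
  (0, 83/6) → P = -913/6
  (674/37, 568/37) → P = -10292/37

The optimum lies where -10p + 4q = 144 and 3p + q = 70.
Solving simultaneously gives p = 68/11, q = 566/11.

p = 68/11, q = 566/11, minimum P = -6634/11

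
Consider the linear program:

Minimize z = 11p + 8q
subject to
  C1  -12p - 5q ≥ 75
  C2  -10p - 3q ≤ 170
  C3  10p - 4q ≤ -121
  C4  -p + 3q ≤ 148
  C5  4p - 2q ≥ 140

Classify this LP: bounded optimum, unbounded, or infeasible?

The boundaries -12p - 5q = 75 and 10p - 4q = -121 meet at (-905/98, 351/49), but that point violates 4p - 2q ≥ 140. Every candidate vertex is excluded by some other constraint, so the feasible region is empty.

infeasible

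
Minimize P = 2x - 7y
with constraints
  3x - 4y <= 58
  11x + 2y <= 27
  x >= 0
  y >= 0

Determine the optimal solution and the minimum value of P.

x = 0, y = 27/2, minimum P = -189/2

Corner points and P = 2x - 7y:
  (0, 27/2) → P = -189/2
  (27/11, 0) → P = 54/11
  (0, 0) → P = 0

The binding constraints are 11x + 2y = 27 and x = 0.
Solving simultaneously gives x = 0, y = 27/2.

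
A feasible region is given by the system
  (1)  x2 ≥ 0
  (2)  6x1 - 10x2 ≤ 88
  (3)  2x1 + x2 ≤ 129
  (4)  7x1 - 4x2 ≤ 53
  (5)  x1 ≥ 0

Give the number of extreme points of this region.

Intersecting each pair of boundary lines and keeping only the points that satisfy every inequality leaves:
  (53/7, 0)
  (0, 0)
  (569/15, 797/15)
  (0, 129)

4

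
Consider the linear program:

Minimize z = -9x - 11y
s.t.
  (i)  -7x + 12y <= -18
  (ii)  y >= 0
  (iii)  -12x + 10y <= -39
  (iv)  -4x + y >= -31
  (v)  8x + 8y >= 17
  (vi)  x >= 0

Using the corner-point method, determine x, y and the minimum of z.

x = 354/41, y = 145/41, minimum z = -4781/41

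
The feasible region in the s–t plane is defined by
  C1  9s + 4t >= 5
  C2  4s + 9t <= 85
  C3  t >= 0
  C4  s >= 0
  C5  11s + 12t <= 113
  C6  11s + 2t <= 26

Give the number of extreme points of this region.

5

Of the 15 pairwise boundary intersections, those satisfying every inequality are:
  (5/9, 0)
  (0, 5/4)
  (26/11, 0)
  (0, 113/12)
  (43/55, 87/10)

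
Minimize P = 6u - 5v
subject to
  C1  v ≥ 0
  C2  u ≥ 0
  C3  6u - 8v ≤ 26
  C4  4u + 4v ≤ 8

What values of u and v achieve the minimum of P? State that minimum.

u = 0, v = 2, minimum P = -10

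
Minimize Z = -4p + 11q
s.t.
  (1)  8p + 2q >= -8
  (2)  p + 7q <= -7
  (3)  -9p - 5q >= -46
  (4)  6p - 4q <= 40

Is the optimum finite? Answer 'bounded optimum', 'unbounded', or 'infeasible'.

Feasible corners and Z = -4p + 11q:
  (-7/9, -8/9) → Z = -20/3
  (12/11, -92/11) → Z = -1060/11
  (126/23, -41/23) → Z = -955/23
The feasible region has finitely many vertices and no improving ray; the minimum is -1060/11 at (12/11, -92/11).

bounded optimum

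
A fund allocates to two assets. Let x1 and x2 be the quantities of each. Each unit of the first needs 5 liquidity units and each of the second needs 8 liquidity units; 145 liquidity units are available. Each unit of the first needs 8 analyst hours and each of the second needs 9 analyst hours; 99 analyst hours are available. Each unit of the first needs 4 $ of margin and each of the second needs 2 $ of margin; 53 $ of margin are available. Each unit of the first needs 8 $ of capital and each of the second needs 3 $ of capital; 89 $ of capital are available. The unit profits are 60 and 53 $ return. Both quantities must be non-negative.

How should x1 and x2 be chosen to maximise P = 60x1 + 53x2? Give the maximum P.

x1 = 21/2, x2 = 5/3, maximum P = 2155/3

Feasible corners and P = 60x1 + 53x2:
  (0, 0) → P = 0
  (0, 11) → P = 583
  (89/8, 0) → P = 1335/2
  (21/2, 5/3) → P = 2155/3

The optimum lies where 8x1 + 9x2 = 99 and 8x1 + 3x2 = 89.
Solving simultaneously gives x1 = 21/2, x2 = 5/3.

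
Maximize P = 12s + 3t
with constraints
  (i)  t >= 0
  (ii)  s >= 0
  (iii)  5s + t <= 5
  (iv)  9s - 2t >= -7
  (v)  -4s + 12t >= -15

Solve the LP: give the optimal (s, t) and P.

s = 3/19, t = 80/19, maximum P = 276/19

The binding constraints are 5s + t = 5 and 9s - 2t = -7.
Solving simultaneously gives s = 3/19, t = 80/19.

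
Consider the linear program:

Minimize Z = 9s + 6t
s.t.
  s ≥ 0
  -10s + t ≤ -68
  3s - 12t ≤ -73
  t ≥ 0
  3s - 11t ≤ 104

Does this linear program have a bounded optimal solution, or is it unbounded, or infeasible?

bounded optimum

Extreme points and Z = 9s + 6t:
  (889/117, 934/117) → Z = 4535/39
  (2051/3, 177) → Z = 7215
The feasible region has finitely many vertices and no improving ray; the minimum is 4535/39 at (889/117, 934/117).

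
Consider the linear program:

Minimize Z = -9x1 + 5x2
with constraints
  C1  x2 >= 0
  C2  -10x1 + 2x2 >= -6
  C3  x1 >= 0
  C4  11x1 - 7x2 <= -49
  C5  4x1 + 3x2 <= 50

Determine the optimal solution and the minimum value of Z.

x1 = 35/12, x2 = 139/12, minimum Z = 95/3

Corner points and Z = -9x1 + 5x2:
  (35/12, 139/12) → Z = 95/3
  (59/19, 238/19) → Z = 659/19
  (0, 7) → Z = 35
  (0, 50/3) → Z = 250/3

At the optimal vertex, -10x1 + 2x2 = -6 and 11x1 - 7x2 = -49.
Solving simultaneously gives x1 = 35/12, x2 = 139/12.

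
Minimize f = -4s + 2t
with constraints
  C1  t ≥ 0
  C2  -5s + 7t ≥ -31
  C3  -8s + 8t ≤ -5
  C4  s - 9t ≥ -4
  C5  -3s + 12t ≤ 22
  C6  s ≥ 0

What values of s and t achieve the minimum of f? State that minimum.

s = 307/38, t = 51/38, minimum f = -563/19

Extreme points and f = -4s + 2t:
  (31/5, 0) → f = -124/5
  (5/8, 0) → f = -5/2
  (307/38, 51/38) → f = -563/19
  (77/64, 37/64) → f = -117/32

At the optimal vertex, -5s + 7t = -31 and s - 9t = -4.
Solving simultaneously gives s = 307/38, t = 51/38.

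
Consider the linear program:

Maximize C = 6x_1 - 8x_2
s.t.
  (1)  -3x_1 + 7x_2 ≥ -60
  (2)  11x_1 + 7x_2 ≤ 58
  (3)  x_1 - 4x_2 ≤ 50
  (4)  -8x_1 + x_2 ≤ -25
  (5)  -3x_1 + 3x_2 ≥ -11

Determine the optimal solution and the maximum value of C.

Corner points and C = 6x_1 - 8x_2:
  (233/67, 189/67) → C = -114/67
  (251/54, 53/54) → C = 541/27
  (64/21, -13/21) → C = 488/21

The binding constraints are -8x_1 + x_2 = -25 and -3x_1 + 3x_2 = -11.
Solving simultaneously gives x_1 = 64/21, x_2 = -13/21.

x_1 = 64/21, x_2 = -13/21, maximum C = 488/21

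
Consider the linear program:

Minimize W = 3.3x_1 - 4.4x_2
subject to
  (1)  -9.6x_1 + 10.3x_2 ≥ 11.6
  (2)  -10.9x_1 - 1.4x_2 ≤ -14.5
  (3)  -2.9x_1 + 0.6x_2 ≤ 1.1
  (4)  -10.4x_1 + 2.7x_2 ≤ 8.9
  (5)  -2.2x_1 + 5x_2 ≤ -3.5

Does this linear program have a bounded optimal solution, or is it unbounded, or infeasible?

The boundaries -9.6x_1 + 10.3x_2 = 11.6 and -10.9x_1 - 1.4x_2 = -14.5 meet at (13311/12571, 26564/12571), but that point violates -2.2x_1 + 5x_2 ≤ -3.5. Every candidate vertex is excluded by some other constraint, so the feasible region is empty.

infeasible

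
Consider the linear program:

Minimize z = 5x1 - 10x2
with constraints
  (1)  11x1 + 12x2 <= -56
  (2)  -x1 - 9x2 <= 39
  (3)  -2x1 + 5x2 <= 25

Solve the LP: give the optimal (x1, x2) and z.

x1 = -420/23, x2 = -53/23, minimum z = -1570/23

The optimum lies where -x1 - 9x2 = 39 and -2x1 + 5x2 = 25.
Solving simultaneously gives x1 = -420/23, x2 = -53/23.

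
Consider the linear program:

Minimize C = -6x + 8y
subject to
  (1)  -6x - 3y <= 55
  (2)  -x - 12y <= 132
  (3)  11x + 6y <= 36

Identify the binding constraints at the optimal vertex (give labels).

Corner points and C = -6x + 8y:
  (-88/23, -737/69) → C = -4312/69
  (-146, 821/3) → C = 9196/3
  (68/7, -248/21) → C = -3208/21

The minimum is at (68/7, -248/21). Substituting into each constraint, equality holds for (2) and (3); the remaining constraints have slack.

(2) and (3)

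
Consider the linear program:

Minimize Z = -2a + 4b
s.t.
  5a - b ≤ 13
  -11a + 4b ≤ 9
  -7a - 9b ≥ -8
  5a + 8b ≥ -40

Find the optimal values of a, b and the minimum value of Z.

Corner points and Z = -2a + 4b:
  (125/52, -51/52) → Z = -227/26
  (64/45, -53/9) → Z = -132/5
  (-49/127, 151/127) → Z = 702/127
  (-58/27, -395/108) → Z = -31/3

The binding constraints are 5a - b = 13 and 5a + 8b = -40.
Solving simultaneously gives a = 64/45, b = -53/9.

a = 64/45, b = -53/9, minimum Z = -132/5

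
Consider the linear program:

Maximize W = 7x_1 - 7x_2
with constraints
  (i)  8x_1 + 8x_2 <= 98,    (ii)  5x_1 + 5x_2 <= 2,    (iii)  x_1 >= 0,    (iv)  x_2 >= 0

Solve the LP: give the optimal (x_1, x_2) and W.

x_1 = 2/5, x_2 = 0, maximum W = 14/5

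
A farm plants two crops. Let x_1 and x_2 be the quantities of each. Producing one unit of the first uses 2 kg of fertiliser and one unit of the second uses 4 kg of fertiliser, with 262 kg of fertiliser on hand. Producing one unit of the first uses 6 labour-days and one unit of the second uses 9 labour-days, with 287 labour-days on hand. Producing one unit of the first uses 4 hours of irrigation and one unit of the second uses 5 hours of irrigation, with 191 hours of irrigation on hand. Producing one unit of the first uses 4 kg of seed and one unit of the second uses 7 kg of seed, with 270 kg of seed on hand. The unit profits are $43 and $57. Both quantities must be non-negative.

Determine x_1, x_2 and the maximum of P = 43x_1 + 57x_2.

Feasible corners and P = 43x_1 + 57x_2:
  (0, 0) → P = 0
  (0, 287/9) → P = 5453/3
  (191/4, 0) → P = 8213/4
  (142/3, 1/3) → P = 6163/3

x_1 = 142/3, x_2 = 1/3, maximum P = 6163/3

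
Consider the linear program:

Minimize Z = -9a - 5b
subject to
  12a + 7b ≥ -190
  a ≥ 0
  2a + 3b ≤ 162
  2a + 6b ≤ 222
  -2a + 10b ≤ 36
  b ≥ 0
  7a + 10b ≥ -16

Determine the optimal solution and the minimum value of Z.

a = 81, b = 0, minimum Z = -729

Vertices and Z = -9a - 5b:
  (0, 18/5) → Z = -18
  (0, 0) → Z = 0
  (756/13, 198/13) → Z = -7794/13
  (81, 0) → Z = -729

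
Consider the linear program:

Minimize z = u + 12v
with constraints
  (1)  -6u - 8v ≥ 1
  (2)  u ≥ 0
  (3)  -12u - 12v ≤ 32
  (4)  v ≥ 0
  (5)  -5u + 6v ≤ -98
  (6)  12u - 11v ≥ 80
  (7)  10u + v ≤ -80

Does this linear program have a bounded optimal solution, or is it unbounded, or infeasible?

infeasible

The boundaries 12u - 11v = 80 and 10u + v = -80 meet at (-400/61, -880/61), but that point violates u ≥ 0. Every candidate vertex is excluded by some other constraint, so the feasible region is empty.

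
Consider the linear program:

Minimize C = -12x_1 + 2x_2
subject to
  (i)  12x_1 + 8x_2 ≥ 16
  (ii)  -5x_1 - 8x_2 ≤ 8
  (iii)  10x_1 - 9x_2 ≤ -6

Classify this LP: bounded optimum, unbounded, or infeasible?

unbounded

From the feasible point (24/47, 58/47), moving in the direction (9, 10) keeps every constraint satisfied while C decreases without bound.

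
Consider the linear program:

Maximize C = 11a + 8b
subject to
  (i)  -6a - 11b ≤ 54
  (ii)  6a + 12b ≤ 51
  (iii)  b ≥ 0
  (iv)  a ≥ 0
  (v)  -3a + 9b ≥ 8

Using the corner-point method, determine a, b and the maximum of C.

a = 121/30, b = 67/30, maximum C = 1867/30

Feasible corners and C = 11a + 8b:
  (0, 17/4) → C = 34
  (121/30, 67/30) → C = 1867/30
  (0, 8/9) → C = 64/9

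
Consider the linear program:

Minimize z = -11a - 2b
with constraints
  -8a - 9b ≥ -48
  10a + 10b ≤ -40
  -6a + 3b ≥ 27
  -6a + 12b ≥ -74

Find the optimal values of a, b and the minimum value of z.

a = -13/3, b = 1/3, minimum z = 47

Feasible corners and z = -11a - 2b:
  (-84, 80) → z = 764
  (-13/3, 1/3) → z = 47
  (-91/9, -101/9) → z = 401/3
The feasible region is unbounded (it extends along (-2, -1), (-9, 8)), but z strictly increases along every unbounded feasible direction, so there is no improving ray and the minimum is attained at a vertex.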